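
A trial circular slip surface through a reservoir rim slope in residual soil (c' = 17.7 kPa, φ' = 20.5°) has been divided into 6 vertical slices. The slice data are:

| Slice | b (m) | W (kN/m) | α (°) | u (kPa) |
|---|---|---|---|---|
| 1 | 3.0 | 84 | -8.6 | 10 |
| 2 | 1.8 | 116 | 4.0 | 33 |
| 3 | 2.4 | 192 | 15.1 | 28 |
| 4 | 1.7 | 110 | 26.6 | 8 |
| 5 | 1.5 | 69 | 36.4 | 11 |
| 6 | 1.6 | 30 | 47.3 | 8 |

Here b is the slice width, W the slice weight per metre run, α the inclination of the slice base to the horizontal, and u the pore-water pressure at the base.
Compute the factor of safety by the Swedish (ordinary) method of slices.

FS = 2.32

Ordinary method of slices: FS = Σ[c'·Δl_i + (W_i cosα_i − u_i·Δl_i)·tanφ'] / Σ W_i sinα_i, with Δl_i = b_i / cosα_i.
Slice 1: Δl = 3.0/cos(-8.6°) = 3.034 m; N'_1 = 84·cos(-8.6°) − 10·3.034 = 52.7; c'Δl = 53.70; W sinα = -12.6
Slice 2: Δl = 1.8/cos4.0° = 1.804 m; N'_2 = 116·cos4.0° − 33·1.804 = 56.2; c'Δl = 31.94; W sinα = 8.1
Slice 3: Δl = 2.4/cos15.1° = 2.486 m; N'_3 = 192·cos15.1° − 28·2.486 = 115.8; c'Δl = 44.00; W sinα = 50.0
Slice 4: Δl = 1.7/cos26.6° = 1.901 m; N'_4 = 110·cos26.6° − 8·1.901 = 83.1; c'Δl = 33.65; W sinα = 49.3
Slice 5: Δl = 1.5/cos36.4° = 1.864 m; N'_5 = 69·cos36.4° − 11·1.864 = 35.0; c'Δl = 32.99; W sinα = 40.9
Slice 6: Δl = 1.6/cos47.3° = 2.359 m; N'_6 = 30·cos47.3° − 8·2.359 = 1.5; c'Δl = 41.76; W sinα = 22.0
Σc'Δl = 238.0 kN/m; ΣN' = 344.3 kN/m; ΣW sinα = 157.8 kN/m
Resisting = 238.0 + 344.3·tan20.5° = 238.0 + 128.7 = 366.8 kN/m
FS = 366.8 / 157.8 = 2.324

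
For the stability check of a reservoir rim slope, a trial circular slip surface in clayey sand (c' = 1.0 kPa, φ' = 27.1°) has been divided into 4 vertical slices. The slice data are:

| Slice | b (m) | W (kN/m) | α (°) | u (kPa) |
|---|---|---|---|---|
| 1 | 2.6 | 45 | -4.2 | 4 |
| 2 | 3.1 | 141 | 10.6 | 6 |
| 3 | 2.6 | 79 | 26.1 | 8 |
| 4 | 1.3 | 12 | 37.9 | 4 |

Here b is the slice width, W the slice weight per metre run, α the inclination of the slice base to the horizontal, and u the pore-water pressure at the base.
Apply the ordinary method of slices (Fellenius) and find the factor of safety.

Ordinary method of slices: FS = Σ[c'·Δl_i + (W_i cosα_i − u_i·Δl_i)·tanφ'] / Σ W_i sinα_i, with Δl_i = b_i / cosα_i.
Slice 1: Δl = 2.6/cos(-4.2°) = 2.607 m; N'_1 = 45·cos(-4.2°) − 4·2.607 = 34.5; c'Δl = 2.61; W sinα = -3.3
Slice 2: Δl = 3.1/cos10.6° = 3.154 m; N'_2 = 141·cos10.6° − 6·3.154 = 119.7; c'Δl = 3.15; W sinα = 25.9
Slice 3: Δl = 2.6/cos26.1° = 2.895 m; N'_3 = 79·cos26.1° − 8·2.895 = 47.8; c'Δl = 2.90; W sinα = 34.8
Slice 4: Δl = 1.3/cos37.9° = 1.647 m; N'_4 = 12·cos37.9° − 4·1.647 = 2.9; c'Δl = 1.65; W sinα = 7.4
Σc'Δl = 10.3 kN/m; ΣN' = 204.8 kN/m; ΣW sinα = 64.8 kN/m
Resisting = 10.3 + 204.8·tan27.1° = 10.3 + 104.8 = 115.1 kN/m
FS = 115.1 / 64.8 = 1.777

FS = 1.78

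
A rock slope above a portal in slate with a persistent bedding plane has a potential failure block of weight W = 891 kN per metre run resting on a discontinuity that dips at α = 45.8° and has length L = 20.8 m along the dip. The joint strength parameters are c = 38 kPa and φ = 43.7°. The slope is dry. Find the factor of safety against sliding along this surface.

FS = 2.17

Resolving the block weight along and normal to the plane and applying the Mohr–Coulomb strength on the joint:
N' = W cosα = 891·cos45.8° = 621.2 kN/m
Driving force T = W sinα = 891·sin45.8° = 638.8 kN/m
Resisting force R = c·L + N'·tanφ = 38·20.8 + 621.2·tan43.7° = 790.4 + 593.6 = 1384.0 kN/m
FS = R / T = 1384.0 / 638.8 = 2.167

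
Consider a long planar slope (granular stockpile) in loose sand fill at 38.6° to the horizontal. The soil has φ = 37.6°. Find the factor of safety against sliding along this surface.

For a dry cohesionless infinite slope the factor of safety is FS = tanφ / tanβ.
FS = tan37.6° / tan38.6° = 0.7701 / 0.7983 = 0.965

FS = 0.96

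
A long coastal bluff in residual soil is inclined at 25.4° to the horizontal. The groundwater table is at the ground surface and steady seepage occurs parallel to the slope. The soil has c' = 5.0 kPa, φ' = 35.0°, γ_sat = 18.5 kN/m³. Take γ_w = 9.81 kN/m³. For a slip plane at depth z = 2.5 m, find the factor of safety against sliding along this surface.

FS = 0.97

With seepage parallel to the slope and the water table at the surface, the effective normal stress on the slip plane uses the buoyant unit weight γ' = γ_sat − γ_w while the driving shear stress uses γ_sat:
FS = [c' + γ' z cos²β tanφ'] / [γ_sat z sinβ cosβ]
γ' = 18.5 − 9.81 = 8.69 kN/m³
Numerator = 5.0 + 8.69·2.5·cos²25.4°·tan35.0° = 5.0 + 8.69·2.5·0.8160·0.7002 = 17.413 kPa
Denominator = 18.5·2.5·sin25.4°·cos25.4° = 18.5·2.5·0.4289·0.9033 = 17.921 kPa
FS = 17.413 / 17.921 = 0.972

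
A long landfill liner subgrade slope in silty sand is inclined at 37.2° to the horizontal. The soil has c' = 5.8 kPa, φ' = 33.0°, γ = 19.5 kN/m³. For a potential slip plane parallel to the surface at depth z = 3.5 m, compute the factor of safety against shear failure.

For an infinite slope with a slip plane parallel to the surface (no pore pressure): FS = [c' + γz cos²β tanφ'] / [γz sinβ cosβ].
γz = 19.5·3.5 = 68.25 kN/m²
Numerator = 5.8 + 68.25·cos²37.2°·tan33.0° = 5.8 + 68.25·0.6345·0.6494 = 33.921 kPa
Denominator = 68.25·sin37.2°·cos37.2° = 68.25·0.6046·0.7965 = 32.868 kPa
FS = 33.921 / 32.868 = 1.032

FS = 1.03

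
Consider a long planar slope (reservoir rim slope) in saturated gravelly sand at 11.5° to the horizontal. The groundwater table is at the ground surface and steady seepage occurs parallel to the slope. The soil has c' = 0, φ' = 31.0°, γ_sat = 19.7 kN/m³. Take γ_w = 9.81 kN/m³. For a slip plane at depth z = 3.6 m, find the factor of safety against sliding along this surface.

FS = 1.48

With seepage parallel to the slope and the water table at the surface, the effective normal stress on the slip plane uses the buoyant unit weight γ' = γ_sat − γ_w while the driving shear stress uses γ_sat:
FS = [c' + γ' z cos²β tanφ'] / [γ_sat z sinβ cosβ]
(For c' = 0 this reduces to FS = (γ'/γ_sat)·tanφ'/tanβ.)
γ' = 19.7 − 9.81 = 9.89 kN/m³
Numerator = 0.0 + 9.89·3.6·cos²11.5°·tan31.0° = 0.0 + 9.89·3.6·0.9603·0.6009 = 20.543 kPa
Denominator = 19.7·3.6·sin11.5°·cos11.5° = 19.7·3.6·0.1994·0.9799 = 13.855 kPa
FS = 20.543 / 13.855 = 1.483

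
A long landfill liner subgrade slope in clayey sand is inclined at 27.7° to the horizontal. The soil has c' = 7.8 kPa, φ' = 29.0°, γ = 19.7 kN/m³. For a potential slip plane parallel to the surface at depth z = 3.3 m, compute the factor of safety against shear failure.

For an infinite slope with a slip plane parallel to the surface (no pore pressure): FS = [c' + γz cos²β tanφ'] / [γz sinβ cosβ].
γz = 19.7·3.3 = 65.01 kN/m²
Numerator = 7.8 + 65.01·cos²27.7°·tan29.0° = 7.8 + 65.01·0.7839·0.5543 = 36.049 kPa
Denominator = 65.01·sin27.7°·cos27.7° = 65.01·0.4648·0.8854 = 26.756 kPa
FS = 36.049 / 26.756 = 1.347

FS = 1.35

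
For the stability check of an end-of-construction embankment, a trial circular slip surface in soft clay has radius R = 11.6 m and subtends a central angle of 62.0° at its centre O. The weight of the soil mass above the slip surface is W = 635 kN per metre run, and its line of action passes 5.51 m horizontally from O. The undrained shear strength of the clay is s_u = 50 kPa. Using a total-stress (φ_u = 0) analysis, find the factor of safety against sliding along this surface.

FS = 2.08

Taking moments about the centre O, the resisting moment is provided by the undrained shear strength acting along the arc:
Arc length L_a = R·θ = 11.6·(62.0°·π/180) = 11.6·1.0821 = 12.55 m
M_R = s_u·L_a·R = 50·12.55·11.6 = 7280.4 kN·m/m
M_D = W·d = 635·5.51 = 3498.8 kN·m/m
FS = M_R / M_D = 7280.4 / 3498.8 = 2.081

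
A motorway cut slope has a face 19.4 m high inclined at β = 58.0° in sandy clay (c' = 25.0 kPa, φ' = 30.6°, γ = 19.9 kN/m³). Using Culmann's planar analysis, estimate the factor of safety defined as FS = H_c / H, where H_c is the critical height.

H_c = (4c'/γ) · sinβ cosφ' / [1 − cos(β − φ')]
    = (4·25.0/19.9) · sin58.0°·cos30.6° / [1 − cos27.4°]
    = 5.025 · 0.7300 / 0.1122 = 32.70 m
FS = H_c / H = 32.70 / 19.4 = 1.685

FS = 1.69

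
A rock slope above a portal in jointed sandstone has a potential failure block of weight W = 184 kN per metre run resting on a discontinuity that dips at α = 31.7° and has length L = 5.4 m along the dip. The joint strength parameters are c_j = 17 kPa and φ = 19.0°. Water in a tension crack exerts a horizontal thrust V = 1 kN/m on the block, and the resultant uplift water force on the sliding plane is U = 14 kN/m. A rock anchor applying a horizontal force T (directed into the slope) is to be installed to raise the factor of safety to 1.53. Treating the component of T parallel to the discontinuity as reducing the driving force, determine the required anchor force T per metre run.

Resolving forces along and normal to the sliding plane, with the horizontal anchor force T adding T·sinα to the effective normal force and T·cosα acting up the plane against the driving force:
FS = [c_jL + (W cosα − U − V sinα + T sinα) tanφ] / [W sinα + V cosα − T cosα]
Without the anchor: N' = 142.0 kN/m, driving T_d = 97.5 kN/m, resisting R = 17·5.4 + 142.0·tan19.0° = 140.7 kN/m, FS = 1.44.
Setting FS = 1.53 and solving for T:
1.53·(97.5 − T cos31.7°) = 140.7 + T sin31.7°·tan19.0°
T·(sin31.7°·tan19.0° + 1.53·cos31.7°) = 1.53·97.5 − 140.7
T·(0.5255·0.3443 + 1.53·0.8508) = 149.2 − 140.7 = 8.5
T·1.4827 = 8.5
T = 5.8 kN/m

T = 6 kN/m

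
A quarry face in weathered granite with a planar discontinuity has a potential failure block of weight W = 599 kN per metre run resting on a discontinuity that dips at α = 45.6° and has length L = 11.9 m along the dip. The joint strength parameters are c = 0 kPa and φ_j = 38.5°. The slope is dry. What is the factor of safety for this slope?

Resolving the block weight along and normal to the plane and applying the Mohr–Coulomb strength on the joint:
N' = W cosα = 599·cos45.6° = 419.1 kN/m
Driving force T = W sinα = 599·sin45.6° = 428.0 kN/m
Resisting force R = c·L + N'·tanφ_j = 0·11.9 + 419.1·tan38.5° = 0.0 + 333.4 = 333.4 kN/m
FS = R / T = 333.4 / 428.0 = 0.779

FS = 0.78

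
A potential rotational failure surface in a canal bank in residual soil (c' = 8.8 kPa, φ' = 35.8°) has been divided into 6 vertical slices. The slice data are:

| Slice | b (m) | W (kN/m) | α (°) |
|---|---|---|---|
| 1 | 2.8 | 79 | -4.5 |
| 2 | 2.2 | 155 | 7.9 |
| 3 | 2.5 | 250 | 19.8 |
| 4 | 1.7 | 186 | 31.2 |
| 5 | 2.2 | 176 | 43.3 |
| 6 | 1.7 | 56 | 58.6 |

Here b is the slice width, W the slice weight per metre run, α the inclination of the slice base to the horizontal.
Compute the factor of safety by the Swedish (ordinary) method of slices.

FS = 1.94

Ordinary method of slices: FS = Σ[c'·Δl_i + (W_i cosα_i)·tanφ'] / Σ W_i sinα_i, with Δl_i = b_i / cosα_i.
Slice 1: Δl = 2.8/cos(-4.5°) = 2.809 m; N'_1 = 79·cos(-4.5°) = 78.8; c'Δl = 24.72; W sinα = -6.2
Slice 2: Δl = 2.2/cos7.9° = 2.221 m; N'_2 = 155·cos7.9° = 153.5; c'Δl = 19.55; W sinα = 21.3
Slice 3: Δl = 2.5/cos19.8° = 2.657 m; N'_3 = 250·cos19.8° = 235.2; c'Δl = 23.38; W sinα = 84.7
Slice 4: Δl = 1.7/cos31.2° = 1.987 m; N'_4 = 186·cos31.2° = 159.1; c'Δl = 17.49; W sinα = 96.4
Slice 5: Δl = 2.2/cos43.3° = 3.023 m; N'_5 = 176·cos43.3° = 128.1; c'Δl = 26.60; W sinα = 120.7
Slice 6: Δl = 1.7/cos58.6° = 3.263 m; N'_6 = 56·cos58.6° = 29.2; c'Δl = 28.71; W sinα = 47.8
Σc'Δl = 140.4 kN/m; ΣN' = 783.9 kN/m; ΣW sinα = 364.6 kN/m
Resisting = 140.4 + 783.9·tan35.8° = 140.4 + 565.3 = 705.8 kN/m
FS = 705.8 / 364.6 = 1.936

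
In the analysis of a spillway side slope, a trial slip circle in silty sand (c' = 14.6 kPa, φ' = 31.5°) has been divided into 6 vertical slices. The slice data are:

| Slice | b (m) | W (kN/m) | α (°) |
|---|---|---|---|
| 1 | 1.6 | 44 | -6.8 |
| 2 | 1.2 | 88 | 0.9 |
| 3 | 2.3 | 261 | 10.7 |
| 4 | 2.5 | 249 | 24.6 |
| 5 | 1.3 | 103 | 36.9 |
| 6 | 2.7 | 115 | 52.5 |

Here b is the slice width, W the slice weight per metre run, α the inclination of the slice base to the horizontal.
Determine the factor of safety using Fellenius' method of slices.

Ordinary method of slices: FS = Σ[c'·Δl_i + (W_i cosα_i)·tanφ'] / Σ W_i sinα_i, with Δl_i = b_i / cosα_i.
Slice 1: Δl = 1.6/cos(-6.8°) = 1.611 m; N'_1 = 44·cos(-6.8°) = 43.7; c'Δl = 23.53; W sinα = -5.2
Slice 2: Δl = 1.2/cos0.9° = 1.200 m; N'_2 = 88·cos0.9° = 88.0; c'Δl = 17.52; W sinα = 1.4
Slice 3: Δl = 2.3/cos10.7° = 2.341 m; N'_3 = 261·cos10.7° = 256.5; c'Δl = 34.17; W sinα = 48.5
Slice 4: Δl = 2.5/cos24.6° = 2.750 m; N'_4 = 249·cos24.6° = 226.4; c'Δl = 40.14; W sinα = 103.7
Slice 5: Δl = 1.3/cos36.9° = 1.626 m; N'_5 = 103·cos36.9° = 82.4; c'Δl = 23.73; W sinα = 61.8
Slice 6: Δl = 2.7/cos52.5° = 4.435 m; N'_6 = 115·cos52.5° = 70.0; c'Δl = 64.75; W sinα = 91.2
Σc'Δl = 203.9 kN/m; ΣN' = 766.9 kN/m; ΣW sinα = 301.4 kN/m
Resisting = 203.9 + 766.9·tan31.5° = 203.9 + 470.0 = 673.8 kN/m
FS = 673.8 / 301.4 = 2.236

FS = 2.24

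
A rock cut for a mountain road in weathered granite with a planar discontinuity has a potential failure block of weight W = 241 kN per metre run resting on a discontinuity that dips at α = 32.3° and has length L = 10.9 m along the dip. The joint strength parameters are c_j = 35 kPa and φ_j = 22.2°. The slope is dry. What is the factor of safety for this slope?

Resolving the block weight along and normal to the plane and applying the Mohr–Coulomb strength on the joint:
N' = W cosα = 241·cos32.3° = 203.7 kN/m
Driving force T = W sinα = 241·sin32.3° = 128.8 kN/m
Resisting force R = c_j·L + N'·tanφ_j = 35·10.9 + 203.7·tan22.2° = 381.5 + 83.1 = 464.6 kN/m
FS = R / T = 464.6 / 128.8 = 3.608

FS = 3.61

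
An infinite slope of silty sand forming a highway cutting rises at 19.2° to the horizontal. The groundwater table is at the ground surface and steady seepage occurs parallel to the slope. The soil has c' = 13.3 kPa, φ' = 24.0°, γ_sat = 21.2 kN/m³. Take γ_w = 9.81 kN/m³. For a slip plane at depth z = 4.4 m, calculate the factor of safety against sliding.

FS = 1.15

With seepage parallel to the slope and the water table at the surface, the effective normal stress on the slip plane uses the buoyant unit weight γ' = γ_sat − γ_w while the driving shear stress uses γ_sat:
FS = [c' + γ' z cos²β tanφ'] / [γ_sat z sinβ cosβ]
γ' = 21.2 − 9.81 = 11.39 kN/m³
Numerator = 13.3 + 11.39·4.4·cos²19.2°·tan24.0° = 13.3 + 11.39·4.4·0.8918·0.4452 = 33.200 kPa
Denominator = 21.2·4.4·sin19.2°·cos19.2° = 21.2·4.4·0.3289·0.9444 = 28.970 kPa
FS = 33.200 / 28.970 = 1.146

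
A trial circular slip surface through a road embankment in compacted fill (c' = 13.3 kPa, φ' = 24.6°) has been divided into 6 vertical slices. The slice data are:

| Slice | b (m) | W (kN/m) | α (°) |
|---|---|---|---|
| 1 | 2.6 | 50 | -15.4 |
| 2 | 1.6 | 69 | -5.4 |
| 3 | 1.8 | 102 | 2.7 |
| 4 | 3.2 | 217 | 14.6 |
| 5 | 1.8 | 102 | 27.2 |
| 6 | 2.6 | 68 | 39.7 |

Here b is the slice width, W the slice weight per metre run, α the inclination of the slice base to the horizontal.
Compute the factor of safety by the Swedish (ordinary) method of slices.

Ordinary method of slices: FS = Σ[c'·Δl_i + (W_i cosα_i)·tanφ'] / Σ W_i sinα_i, with Δl_i = b_i / cosα_i.
Slice 1: Δl = 2.6/cos(-15.4°) = 2.697 m; N'_1 = 50·cos(-15.4°) = 48.2; c'Δl = 35.87; W sinα = -13.3
Slice 2: Δl = 1.6/cos(-5.4°) = 1.607 m; N'_2 = 69·cos(-5.4°) = 68.7; c'Δl = 21.37; W sinα = -6.5
Slice 3: Δl = 1.8/cos2.7° = 1.802 m; N'_3 = 102·cos2.7° = 101.9; c'Δl = 23.97; W sinα = 4.8
Slice 4: Δl = 3.2/cos14.6° = 3.307 m; N'_4 = 217·cos14.6° = 210.0; c'Δl = 43.98; W sinα = 54.7
Slice 5: Δl = 1.8/cos27.2° = 2.024 m; N'_5 = 102·cos27.2° = 90.7; c'Δl = 26.92; W sinα = 46.6
Slice 6: Δl = 2.6/cos39.7° = 3.379 m; N'_6 = 68·cos39.7° = 52.3; c'Δl = 44.94; W sinα = 43.4
Σc'Δl = 197.1 kN/m; ΣN' = 571.8 kN/m; ΣW sinα = 129.8 kN/m
Resisting = 197.1 + 571.8·tan24.6° = 197.1 + 261.8 = 458.8 kN/m
FS = 458.8 / 129.8 = 3.535

FS = 3.54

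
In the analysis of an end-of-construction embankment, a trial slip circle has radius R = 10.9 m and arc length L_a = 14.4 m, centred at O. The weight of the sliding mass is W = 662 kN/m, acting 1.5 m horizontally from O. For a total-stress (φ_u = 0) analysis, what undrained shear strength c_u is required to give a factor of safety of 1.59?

FS = c_u·L_a·R / (W·d), so c_u = FS·W·d / (L_a·R).
c_u = 1.59·662·1.5 / (14.40·10.9) = 1578.9 / 156.96 = 10.06 kPa

c_u = 10.1 kPa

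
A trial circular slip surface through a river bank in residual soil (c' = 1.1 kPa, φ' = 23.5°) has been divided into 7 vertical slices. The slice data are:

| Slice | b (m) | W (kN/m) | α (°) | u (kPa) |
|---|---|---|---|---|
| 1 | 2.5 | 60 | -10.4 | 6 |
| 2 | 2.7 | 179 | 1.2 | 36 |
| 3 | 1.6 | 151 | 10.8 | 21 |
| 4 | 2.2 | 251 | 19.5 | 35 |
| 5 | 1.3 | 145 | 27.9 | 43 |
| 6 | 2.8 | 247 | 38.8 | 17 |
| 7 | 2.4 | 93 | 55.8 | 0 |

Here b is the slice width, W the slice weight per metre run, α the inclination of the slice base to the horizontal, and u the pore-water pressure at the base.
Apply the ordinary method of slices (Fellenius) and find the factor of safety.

Ordinary method of slices: FS = Σ[c'·Δl_i + (W_i cosα_i − u_i·Δl_i)·tanφ'] / Σ W_i sinα_i, with Δl_i = b_i / cosα_i.
Slice 1: Δl = 2.5/cos(-10.4°) = 2.542 m; N'_1 = 60·cos(-10.4°) − 6·2.542 = 43.8; c'Δl = 2.80; W sinα = -10.8
Slice 2: Δl = 2.7/cos1.2° = 2.701 m; N'_2 = 179·cos1.2° − 36·2.701 = 81.7; c'Δl = 2.97; W sinα = 3.7
Slice 3: Δl = 1.6/cos10.8° = 1.629 m; N'_3 = 151·cos10.8° − 21·1.629 = 114.1; c'Δl = 1.79; W sinα = 28.3
Slice 4: Δl = 2.2/cos19.5° = 2.334 m; N'_4 = 251·cos19.5° − 35·2.334 = 154.9; c'Δl = 2.57; W sinα = 83.8
Slice 5: Δl = 1.3/cos27.9° = 1.471 m; N'_5 = 145·cos27.9° − 43·1.471 = 64.9; c'Δl = 1.62; W sinα = 67.8
Slice 6: Δl = 2.8/cos38.8° = 3.593 m; N'_6 = 247·cos38.8° − 17·3.593 = 131.4; c'Δl = 3.95; W sinα = 154.8
Slice 7: Δl = 2.4/cos55.8° = 4.270 m; N'_7 = 93·cos55.8° − 0·4.270 = 52.3; c'Δl = 4.70; W sinα = 76.9
Σc'Δl = 20.4 kN/m; ΣN' = 643.1 kN/m; ΣW sinα = 404.5 kN/m
Resisting = 20.4 + 643.1·tan23.5° = 20.4 + 279.6 = 300.0 kN/m
FS = 300.0 / 404.5 = 0.742

FS = 0.74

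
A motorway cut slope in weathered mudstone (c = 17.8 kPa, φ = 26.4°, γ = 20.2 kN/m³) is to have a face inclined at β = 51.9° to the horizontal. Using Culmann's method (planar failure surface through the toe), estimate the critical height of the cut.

Culmann's analysis gives the critical failure plane at α_cr = (β + φ)/2 = (51.9 + 26.4)/2 = 39.1°, and the critical height
H_c = (4c/γ) · sinβ cosφ / [1 − cos(β − φ)]
    = (4·17.8/20.2) · sin51.9°·cos26.4° / [1 − cos(25.5°)]
    = 3.525 · 0.7869·0.8957 / [1 − 0.9026]
    = 3.525 · 0.7049 / 0.0974
    = 25.50 m

H_c = 25.50 m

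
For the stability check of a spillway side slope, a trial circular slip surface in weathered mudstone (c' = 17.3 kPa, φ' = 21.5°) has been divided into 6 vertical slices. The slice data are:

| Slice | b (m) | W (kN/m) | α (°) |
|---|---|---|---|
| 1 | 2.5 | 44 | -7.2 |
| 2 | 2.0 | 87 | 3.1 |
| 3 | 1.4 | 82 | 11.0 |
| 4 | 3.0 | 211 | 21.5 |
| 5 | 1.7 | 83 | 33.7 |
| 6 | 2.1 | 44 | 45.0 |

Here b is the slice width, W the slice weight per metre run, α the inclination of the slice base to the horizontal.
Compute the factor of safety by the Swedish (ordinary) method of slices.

FS = 2.63

Ordinary method of slices: FS = Σ[c'·Δl_i + (W_i cosα_i)·tanφ'] / Σ W_i sinα_i, with Δl_i = b_i / cosα_i.
Slice 1: Δl = 2.5/cos(-7.2°) = 2.520 m; N'_1 = 44·cos(-7.2°) = 43.7; c'Δl = 43.59; W sinα = -5.5
Slice 2: Δl = 2.0/cos3.1° = 2.003 m; N'_2 = 87·cos3.1° = 86.9; c'Δl = 34.65; W sinα = 4.7
Slice 3: Δl = 1.4/cos11.0° = 1.426 m; N'_3 = 82·cos11.0° = 80.5; c'Δl = 24.67; W sinα = 15.6
Slice 4: Δl = 3.0/cos21.5° = 3.224 m; N'_4 = 211·cos21.5° = 196.3; c'Δl = 55.78; W sinα = 77.3
Slice 5: Δl = 1.7/cos33.7° = 2.043 m; N'_5 = 83·cos33.7° = 69.1; c'Δl = 35.35; W sinα = 46.1
Slice 6: Δl = 2.1/cos45.0° = 2.970 m; N'_6 = 44·cos45.0° = 31.1; c'Δl = 51.38; W sinα = 31.1
Σc'Δl = 245.4 kN/m; ΣN' = 507.5 kN/m; ΣW sinα = 169.3 kN/m
Resisting = 245.4 + 507.5·tan21.5° = 245.4 + 199.9 = 445.3 kN/m
FS = 445.3 / 169.3 = 2.630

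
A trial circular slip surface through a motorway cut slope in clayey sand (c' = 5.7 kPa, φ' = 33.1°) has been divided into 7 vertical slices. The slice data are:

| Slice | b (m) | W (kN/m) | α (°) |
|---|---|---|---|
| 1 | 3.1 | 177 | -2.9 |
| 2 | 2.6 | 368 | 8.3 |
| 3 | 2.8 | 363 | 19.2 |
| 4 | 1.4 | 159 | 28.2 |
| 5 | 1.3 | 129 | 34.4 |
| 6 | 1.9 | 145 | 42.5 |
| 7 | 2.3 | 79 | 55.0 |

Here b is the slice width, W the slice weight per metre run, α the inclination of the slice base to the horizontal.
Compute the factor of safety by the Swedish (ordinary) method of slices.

FS = 1.98

Ordinary method of slices: FS = Σ[c'·Δl_i + (W_i cosα_i)·tanφ'] / Σ W_i sinα_i, with Δl_i = b_i / cosα_i.
Slice 1: Δl = 3.1/cos(-2.9°) = 3.104 m; N'_1 = 177·cos(-2.9°) = 176.8; c'Δl = 17.69; W sinα = -9.0
Slice 2: Δl = 2.6/cos8.3° = 2.628 m; N'_2 = 368·cos8.3° = 364.1; c'Δl = 14.98; W sinα = 53.1
Slice 3: Δl = 2.8/cos19.2° = 2.965 m; N'_3 = 363·cos19.2° = 342.8; c'Δl = 16.90; W sinα = 119.4
Slice 4: Δl = 1.4/cos28.2° = 1.589 m; N'_4 = 159·cos28.2° = 140.1; c'Δl = 9.05; W sinα = 75.1
Slice 5: Δl = 1.3/cos34.4° = 1.576 m; N'_5 = 129·cos34.4° = 106.4; c'Δl = 8.98; W sinα = 72.9
Slice 6: Δl = 1.9/cos42.5° = 2.577 m; N'_6 = 145·cos42.5° = 106.9; c'Δl = 14.69; W sinα = 98.0
Slice 7: Δl = 2.3/cos55.0° = 4.010 m; N'_7 = 79·cos55.0° = 45.3; c'Δl = 22.86; W sinα = 64.7
Σc'Δl = 105.2 kN/m; ΣN' = 1282.5 kN/m; ΣW sinα = 474.2 kN/m
Resisting = 105.2 + 1282.5·tan33.1° = 105.2 + 836.1 = 941.2 kN/m
FS = 941.2 / 474.2 = 1.985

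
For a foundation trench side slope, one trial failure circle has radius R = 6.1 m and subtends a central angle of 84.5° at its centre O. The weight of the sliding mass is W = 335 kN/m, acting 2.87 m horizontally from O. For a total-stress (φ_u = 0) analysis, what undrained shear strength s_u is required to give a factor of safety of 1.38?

FS = s_u·L_a·R / (W·d), so s_u = FS·W·d / (L_a·R).
Arc length L_a = R·θ = 6.1·(84.5°·π/180) = 6.1·1.4748 = 9.00 m
s_u = 1.38·335·2.87 / (9.00·6.1) = 1326.8 / 54.88 = 24.18 kPa

s_u = 24.2 kPa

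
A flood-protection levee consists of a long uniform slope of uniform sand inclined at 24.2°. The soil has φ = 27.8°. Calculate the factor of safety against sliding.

FS = 1.17

For a dry cohesionless infinite slope the factor of safety is FS = tanφ / tanβ.
FS = tan27.8° / tan24.2° = 0.5272 / 0.4494 = 1.173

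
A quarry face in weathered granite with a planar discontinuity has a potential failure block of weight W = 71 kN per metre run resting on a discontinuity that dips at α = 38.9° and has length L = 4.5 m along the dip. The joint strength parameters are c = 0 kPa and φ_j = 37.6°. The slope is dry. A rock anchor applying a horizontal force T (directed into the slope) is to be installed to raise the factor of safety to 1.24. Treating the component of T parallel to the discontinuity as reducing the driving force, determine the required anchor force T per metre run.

Resolving forces along and normal to the sliding plane, with the horizontal anchor force T adding T·sinα to the effective normal force and T·cosα acting up the plane against the driving force:
FS = [cL + (W cosα + T sinα) tanφ_j] / [W sinα − T cosα]
Without the anchor: N' = 55.3 kN/m, driving T_d = 44.6 kN/m, resisting R = 0·4.5 + 55.3·tan37.6° = 42.6 kN/m, FS = 0.95.
Setting FS = 1.24 and solving for T:
1.24·(44.6 − T cos38.9°) = 42.6 + T sin38.9°·tan37.6°
T·(sin38.9°·tan37.6° + 1.24·cos38.9°) = 1.24·44.6 − 42.6
T·(0.6280·0.7701 + 1.24·0.7782) = 55.3 − 42.6 = 12.7
T·1.4486 = 12.7
T = 8.8 kN/m

T = 9 kN/m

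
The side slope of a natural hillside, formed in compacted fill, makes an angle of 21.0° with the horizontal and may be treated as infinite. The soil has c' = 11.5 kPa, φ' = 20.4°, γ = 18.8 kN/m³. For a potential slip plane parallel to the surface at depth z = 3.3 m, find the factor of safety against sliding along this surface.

FS = 1.52

For an infinite slope with a slip plane parallel to the surface (no pore pressure): FS = [c' + γz cos²β tanφ'] / [γz sinβ cosβ].
γz = 18.8·3.3 = 62.04 kN/m²
Numerator = 11.5 + 62.04·cos²21.0°·tan20.4° = 11.5 + 62.04·0.8716·0.3719 = 31.609 kPa
Denominator = 62.04·sin21.0°·cos21.0° = 62.04·0.3584·0.9336 = 20.756 kPa
FS = 31.609 / 20.756 = 1.523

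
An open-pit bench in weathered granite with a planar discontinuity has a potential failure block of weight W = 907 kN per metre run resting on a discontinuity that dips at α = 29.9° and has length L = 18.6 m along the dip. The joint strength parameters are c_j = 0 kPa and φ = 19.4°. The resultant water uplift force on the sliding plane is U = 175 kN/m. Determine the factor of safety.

FS = 0.48

Resolving the block weight along and normal to the plane and applying the Mohr–Coulomb strength on the joint:
N' = W cosα − U = 907·cos29.9° − 175 = 611.3 kN/m
Driving force T = W sinα = 907·sin29.9° = 452.1 kN/m
Resisting force R = c_j·L + N'·tanφ = 0·18.6 + 611.3·tan19.4° = 0.0 + 215.3 = 215.3 kN/m
FS = R / T = 215.3 / 452.1 = 0.476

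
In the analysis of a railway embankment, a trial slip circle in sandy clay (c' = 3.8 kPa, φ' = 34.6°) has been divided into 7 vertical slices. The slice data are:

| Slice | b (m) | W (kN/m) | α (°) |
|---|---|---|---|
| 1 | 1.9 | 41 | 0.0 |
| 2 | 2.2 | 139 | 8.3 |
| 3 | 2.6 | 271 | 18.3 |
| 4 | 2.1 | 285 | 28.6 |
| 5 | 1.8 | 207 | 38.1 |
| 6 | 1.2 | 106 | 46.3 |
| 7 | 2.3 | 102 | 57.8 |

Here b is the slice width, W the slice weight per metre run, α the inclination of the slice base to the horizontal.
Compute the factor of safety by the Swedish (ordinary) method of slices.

FS = 1.39

Ordinary method of slices: FS = Σ[c'·Δl_i + (W_i cosα_i)·tanφ'] / Σ W_i sinα_i, with Δl_i = b_i / cosα_i.
Slice 1: Δl = 1.9/cos0.0° = 1.900 m; N'_1 = 41·cos0.0° = 41.0; c'Δl = 7.22; W sinα = 0.0
Slice 2: Δl = 2.2/cos8.3° = 2.223 m; N'_2 = 139·cos8.3° = 137.5; c'Δl = 8.45; W sinα = 20.1
Slice 3: Δl = 2.6/cos18.3° = 2.738 m; N'_3 = 271·cos18.3° = 257.3; c'Δl = 10.41; W sinα = 85.1
Slice 4: Δl = 2.1/cos28.6° = 2.392 m; N'_4 = 285·cos28.6° = 250.2; c'Δl = 9.09; W sinα = 136.4
Slice 5: Δl = 1.8/cos38.1° = 2.287 m; N'_5 = 207·cos38.1° = 162.9; c'Δl = 8.69; W sinα = 127.7
Slice 6: Δl = 1.2/cos46.3° = 1.737 m; N'_6 = 106·cos46.3° = 73.2; c'Δl = 6.60; W sinα = 76.6
Slice 7: Δl = 2.3/cos57.8° = 4.316 m; N'_7 = 102·cos57.8° = 54.4; c'Δl = 16.40; W sinα = 86.3
Σc'Δl = 66.9 kN/m; ΣN' = 976.5 kN/m; ΣW sinα = 532.3 kN/m
Resisting = 66.9 + 976.5·tan34.6° = 66.9 + 673.7 = 740.5 kN/m
FS = 740.5 / 532.3 = 1.391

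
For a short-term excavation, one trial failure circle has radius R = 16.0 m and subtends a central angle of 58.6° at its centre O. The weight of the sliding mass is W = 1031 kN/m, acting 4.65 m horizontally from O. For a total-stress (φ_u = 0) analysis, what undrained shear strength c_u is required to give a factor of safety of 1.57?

c_u = 28.7 kPa

FS = c_u·L_a·R / (W·d), so c_u = FS·W·d / (L_a·R).
Arc length L_a = R·θ = 16.0·(58.6°·π/180) = 16.0·1.0228 = 16.36 m
c_u = 1.57·1031·4.65 / (16.36·16.0) = 7526.8 / 261.83 = 28.75 kPa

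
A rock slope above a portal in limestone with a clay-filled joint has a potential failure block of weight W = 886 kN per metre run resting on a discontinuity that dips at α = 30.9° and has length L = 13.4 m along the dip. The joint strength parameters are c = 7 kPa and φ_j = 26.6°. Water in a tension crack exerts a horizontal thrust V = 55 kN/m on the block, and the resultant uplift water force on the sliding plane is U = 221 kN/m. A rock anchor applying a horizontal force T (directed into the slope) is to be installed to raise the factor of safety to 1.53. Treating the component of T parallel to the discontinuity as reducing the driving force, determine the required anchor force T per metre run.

Resolving forces along and normal to the sliding plane, with the horizontal anchor force T adding T·sinα to the effective normal force and T·cosα acting up the plane against the driving force:
FS = [cL + (W cosα − U − V sinα + T sinα) tanφ_j] / [W sinα + V cosα − T cosα]
Without the anchor: N' = 511.0 kN/m, driving T_d = 502.2 kN/m, resisting R = 7·13.4 + 511.0·tan26.6° = 349.7 kN/m, FS = 0.70.
Setting FS = 1.53 and solving for T:
1.53·(502.2 − T cos30.9°) = 349.7 + T sin30.9°·tan26.6°
T·(sin30.9°·tan26.6° + 1.53·cos30.9°) = 1.53·502.2 − 349.7
T·(0.5135·0.5008 + 1.53·0.8581) = 768.4 − 349.7 = 418.7
T·1.5700 = 418.7
T = 266.7 kN/m

T = 267 kN/m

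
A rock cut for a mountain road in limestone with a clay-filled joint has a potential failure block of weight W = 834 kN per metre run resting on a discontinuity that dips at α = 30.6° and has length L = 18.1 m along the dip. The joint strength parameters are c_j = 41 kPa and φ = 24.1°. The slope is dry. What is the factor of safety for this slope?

Resolving the block weight along and normal to the plane and applying the Mohr–Coulomb strength on the joint:
N' = W cosα = 834·cos30.6° = 717.9 kN/m
Driving force T = W sinα = 834·sin30.6° = 424.5 kN/m
Resisting force R = c_j·L + N'·tanφ = 41·18.1 + 717.9·tan24.1° = 742.1 + 321.1 = 1063.2 kN/m
FS = R / T = 1063.2 / 424.5 = 2.504

FS = 2.50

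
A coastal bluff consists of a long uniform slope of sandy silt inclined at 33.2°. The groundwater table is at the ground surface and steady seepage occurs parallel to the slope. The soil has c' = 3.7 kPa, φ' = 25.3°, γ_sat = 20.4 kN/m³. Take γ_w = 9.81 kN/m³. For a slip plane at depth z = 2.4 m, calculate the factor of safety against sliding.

With seepage parallel to the slope and the water table at the surface, the effective normal stress on the slip plane uses the buoyant unit weight γ' = γ_sat − γ_w while the driving shear stress uses γ_sat:
FS = [c' + γ' z cos²β tanφ'] / [γ_sat z sinβ cosβ]
γ' = 20.4 − 9.81 = 10.59 kN/m³
Numerator = 3.7 + 10.59·2.4·cos²33.2°·tan25.3° = 3.7 + 10.59·2.4·0.7002·0.4727 = 12.112 kPa
Denominator = 20.4·2.4·sin33.2°·cos33.2° = 20.4·2.4·0.5476·0.8368 = 22.433 kPa
FS = 12.112 / 22.433 = 0.540

FS = 0.54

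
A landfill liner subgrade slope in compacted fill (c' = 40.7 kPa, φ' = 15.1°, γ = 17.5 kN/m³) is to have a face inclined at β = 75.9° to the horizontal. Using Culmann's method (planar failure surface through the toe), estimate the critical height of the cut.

H_c = 17.01 m

Culmann's analysis gives the critical failure plane at α_cr = (β + φ')/2 = (75.9 + 15.1)/2 = 45.5°, and the critical height
H_c = (4c'/γ) · sinβ cosφ' / [1 − cos(β − φ')]
    = (4·40.7/17.5) · sin75.9°·cos15.1° / [1 − cos(60.8°)]
    = 9.303 · 0.9699·0.9655 / [1 − 0.4879]
    = 9.303 · 0.9364 / 0.5121
    = 17.01 m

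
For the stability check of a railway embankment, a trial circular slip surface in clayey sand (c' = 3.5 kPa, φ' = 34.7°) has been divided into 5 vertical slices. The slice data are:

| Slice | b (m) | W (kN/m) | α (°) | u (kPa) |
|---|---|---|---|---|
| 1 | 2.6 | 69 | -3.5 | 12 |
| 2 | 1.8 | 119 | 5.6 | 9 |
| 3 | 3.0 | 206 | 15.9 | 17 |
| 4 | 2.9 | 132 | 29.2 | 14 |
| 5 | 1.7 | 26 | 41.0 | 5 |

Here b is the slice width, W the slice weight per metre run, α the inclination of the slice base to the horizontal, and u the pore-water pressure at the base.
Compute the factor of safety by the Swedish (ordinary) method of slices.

Ordinary method of slices: FS = Σ[c'·Δl_i + (W_i cosα_i − u_i·Δl_i)·tanφ'] / Σ W_i sinα_i, with Δl_i = b_i / cosα_i.
Slice 1: Δl = 2.6/cos(-3.5°) = 2.605 m; N'_1 = 69·cos(-3.5°) − 12·2.605 = 37.6; c'Δl = 9.12; W sinα = -4.2
Slice 2: Δl = 1.8/cos5.6° = 1.809 m; N'_2 = 119·cos5.6° − 9·1.809 = 102.2; c'Δl = 6.33; W sinα = 11.6
Slice 3: Δl = 3.0/cos15.9° = 3.119 m; N'_3 = 206·cos15.9° − 17·3.119 = 145.1; c'Δl = 10.92; W sinα = 56.4
Slice 4: Δl = 2.9/cos29.2° = 3.322 m; N'_4 = 132·cos29.2° − 14·3.322 = 68.7; c'Δl = 11.63; W sinα = 64.4
Slice 5: Δl = 1.7/cos41.0° = 2.253 m; N'_5 = 26·cos41.0° − 5·2.253 = 8.4; c'Δl = 7.88; W sinα = 17.1
Σc'Δl = 45.9 kN/m; ΣN' = 361.9 kN/m; ΣW sinα = 145.3 kN/m
Resisting = 45.9 + 361.9·tan34.7° = 45.9 + 250.6 = 296.5 kN/m
FS = 296.5 / 145.3 = 2.041

FS = 2.04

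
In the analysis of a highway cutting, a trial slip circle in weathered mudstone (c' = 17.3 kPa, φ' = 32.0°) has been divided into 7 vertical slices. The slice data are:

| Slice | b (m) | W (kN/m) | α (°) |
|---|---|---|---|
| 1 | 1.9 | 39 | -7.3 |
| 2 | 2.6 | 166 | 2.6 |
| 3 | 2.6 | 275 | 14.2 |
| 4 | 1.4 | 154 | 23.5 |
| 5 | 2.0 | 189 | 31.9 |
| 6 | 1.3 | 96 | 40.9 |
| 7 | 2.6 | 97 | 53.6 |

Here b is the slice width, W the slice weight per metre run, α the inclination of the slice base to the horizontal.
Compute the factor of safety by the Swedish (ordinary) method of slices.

FS = 2.31

Ordinary method of slices: FS = Σ[c'·Δl_i + (W_i cosα_i)·tanφ'] / Σ W_i sinα_i, with Δl_i = b_i / cosα_i.
Slice 1: Δl = 1.9/cos(-7.3°) = 1.916 m; N'_1 = 39·cos(-7.3°) = 38.7; c'Δl = 33.14; W sinα = -5.0
Slice 2: Δl = 2.6/cos2.6° = 2.603 m; N'_2 = 166·cos2.6° = 165.8; c'Δl = 45.03; W sinα = 7.5
Slice 3: Δl = 2.6/cos14.2° = 2.682 m; N'_3 = 275·cos14.2° = 266.6; c'Δl = 46.40; W sinα = 67.5
Slice 4: Δl = 1.4/cos23.5° = 1.527 m; N'_4 = 154·cos23.5° = 141.2; c'Δl = 26.41; W sinα = 61.4
Slice 5: Δl = 2.0/cos31.9° = 2.356 m; N'_5 = 189·cos31.9° = 160.5; c'Δl = 40.76; W sinα = 99.9
Slice 6: Δl = 1.3/cos40.9° = 1.720 m; N'_6 = 96·cos40.9° = 72.6; c'Δl = 29.75; W sinα = 62.9
Slice 7: Δl = 2.6/cos53.6° = 4.381 m; N'_7 = 97·cos53.6° = 57.6; c'Δl = 75.80; W sinα = 78.1
Σc'Δl = 297.3 kN/m; ΣN' = 902.9 kN/m; ΣW sinα = 372.2 kN/m
Resisting = 297.3 + 902.9·tan32.0° = 297.3 + 564.2 = 861.5 kN/m
FS = 861.5 / 372.2 = 2.314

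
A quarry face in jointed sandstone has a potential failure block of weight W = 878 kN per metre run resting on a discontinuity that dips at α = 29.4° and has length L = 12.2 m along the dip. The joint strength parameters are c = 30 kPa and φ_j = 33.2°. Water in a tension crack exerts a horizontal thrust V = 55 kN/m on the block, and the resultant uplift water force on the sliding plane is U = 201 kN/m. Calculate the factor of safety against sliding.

Resolving the block weight along and normal to the plane and applying the Mohr–Coulomb strength on the joint:
N' = W cosα − U − V sinα = 878·cos29.4° − 201 − 55·sin29.4° = 536.9 kN/m
Driving force T = W sinα + V cosα = 878·sin29.4° + 55·cos29.4° = 478.9 kN/m
Resisting force R = c·L + N'·tanφ_j = 30·12.2 + 536.9·tan33.2° = 366.0 + 351.4 = 717.4 kN/m
FS = R / T = 717.4 / 478.9 = 1.498

FS = 1.50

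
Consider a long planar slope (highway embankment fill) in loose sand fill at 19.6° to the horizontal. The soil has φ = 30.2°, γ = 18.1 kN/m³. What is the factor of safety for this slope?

FS = 1.63

For a dry cohesionless infinite slope the factor of safety is FS = tanφ / tanβ.
FS = tan30.2° / tan19.6° = 0.5820 / 0.3561 = 1.634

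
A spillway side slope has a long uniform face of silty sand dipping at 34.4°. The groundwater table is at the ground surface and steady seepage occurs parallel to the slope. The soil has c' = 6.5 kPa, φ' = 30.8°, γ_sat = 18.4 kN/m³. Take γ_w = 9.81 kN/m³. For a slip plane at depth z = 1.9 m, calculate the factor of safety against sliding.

FS = 0.81

With seepage parallel to the slope and the water table at the surface, the effective normal stress on the slip plane uses the buoyant unit weight γ' = γ_sat − γ_w while the driving shear stress uses γ_sat:
FS = [c' + γ' z cos²β tanφ'] / [γ_sat z sinβ cosβ]
γ' = 18.4 − 9.81 = 8.59 kN/m³
Numerator = 6.5 + 8.59·1.9·cos²34.4°·tan30.8° = 6.5 + 8.59·1.9·0.6808·0.5961 = 13.124 kPa
Denominator = 18.4·1.9·sin34.4°·cos34.4° = 18.4·1.9·0.5650·0.8251 = 16.297 kPa
FS = 13.124 / 16.297 = 0.805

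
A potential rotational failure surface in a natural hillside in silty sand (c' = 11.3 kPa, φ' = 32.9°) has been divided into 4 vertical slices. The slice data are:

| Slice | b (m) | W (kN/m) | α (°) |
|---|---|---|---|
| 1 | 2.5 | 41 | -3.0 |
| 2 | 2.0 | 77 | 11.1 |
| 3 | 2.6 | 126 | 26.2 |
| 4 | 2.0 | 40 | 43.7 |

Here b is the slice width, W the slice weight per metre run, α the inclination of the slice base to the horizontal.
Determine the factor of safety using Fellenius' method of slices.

Ordinary method of slices: FS = Σ[c'·Δl_i + (W_i cosα_i)·tanφ'] / Σ W_i sinα_i, with Δl_i = b_i / cosα_i.
Slice 1: Δl = 2.5/cos(-3.0°) = 2.503 m; N'_1 = 41·cos(-3.0°) = 40.9; c'Δl = 28.29; W sinα = -2.1
Slice 2: Δl = 2.0/cos11.1° = 2.038 m; N'_2 = 77·cos11.1° = 75.6; c'Δl = 23.03; W sinα = 14.8
Slice 3: Δl = 2.6/cos26.2° = 2.898 m; N'_3 = 126·cos26.2° = 113.1; c'Δl = 32.74; W sinα = 55.6
Slice 4: Δl = 2.0/cos43.7° = 2.766 m; N'_4 = 40·cos43.7° = 28.9; c'Δl = 31.26; W sinα = 27.6
Σc'Δl = 115.3 kN/m; ΣN' = 258.5 kN/m; ΣW sinα = 95.9 kN/m
Resisting = 115.3 + 258.5·tan32.9° = 115.3 + 167.2 = 282.5 kN/m
FS = 282.5 / 95.9 = 2.945

FS = 2.94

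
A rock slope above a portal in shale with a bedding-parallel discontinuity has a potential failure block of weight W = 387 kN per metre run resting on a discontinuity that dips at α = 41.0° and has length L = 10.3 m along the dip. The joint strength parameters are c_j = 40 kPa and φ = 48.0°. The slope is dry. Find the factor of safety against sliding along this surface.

FS = 2.90

Resolving the block weight along and normal to the plane and applying the Mohr–Coulomb strength on the joint:
N' = W cosα = 387·cos41.0° = 292.1 kN/m
Driving force T = W sinα = 387·sin41.0° = 253.9 kN/m
Resisting force R = c_j·L + N'·tanφ = 40·10.3 + 292.1·tan48.0° = 412.0 + 324.4 = 736.4 kN/m
FS = R / T = 736.4 / 253.9 = 2.900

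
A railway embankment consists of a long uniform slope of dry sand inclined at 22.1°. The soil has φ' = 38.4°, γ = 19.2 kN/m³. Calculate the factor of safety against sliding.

FS = 1.95

For a dry cohesionless infinite slope the factor of safety is FS = tanφ' / tanβ.
FS = tan38.4° / tan22.1° = 0.7926 / 0.4061 = 1.952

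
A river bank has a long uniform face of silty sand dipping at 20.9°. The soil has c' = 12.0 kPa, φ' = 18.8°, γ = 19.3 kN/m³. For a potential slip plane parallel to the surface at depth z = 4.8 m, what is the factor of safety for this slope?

For an infinite slope with a slip plane parallel to the surface (no pore pressure): FS = [c' + γz cos²β tanφ'] / [γz sinβ cosβ].
γz = 19.3·4.8 = 92.64 kN/m²
Numerator = 12.0 + 92.64·cos²20.9°·tan18.8° = 12.0 + 92.64·0.8727·0.3404 = 39.524 kPa
Denominator = 92.64·sin20.9°·cos20.9° = 92.64·0.3567·0.9342 = 30.874 kPa
FS = 39.524 / 30.874 = 1.280

FS = 1.28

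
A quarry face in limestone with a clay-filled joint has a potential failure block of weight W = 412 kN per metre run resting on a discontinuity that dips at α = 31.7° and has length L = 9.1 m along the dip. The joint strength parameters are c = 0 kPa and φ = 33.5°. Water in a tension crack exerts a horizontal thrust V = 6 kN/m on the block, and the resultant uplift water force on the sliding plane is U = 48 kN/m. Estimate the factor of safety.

Resolving the block weight along and normal to the plane and applying the Mohr–Coulomb strength on the joint:
N' = W cosα − U − V sinα = 412·cos31.7° − 48 − 6·sin31.7° = 299.4 kN/m
Driving force T = W sinα + V cosα = 412·sin31.7° + 6·cos31.7° = 221.6 kN/m
Resisting force R = c·L + N'·tanφ = 0·9.1 + 299.4·tan33.5° = 0.0 + 198.2 = 198.2 kN/m
FS = R / T = 198.2 / 221.6 = 0.894

FS = 0.89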